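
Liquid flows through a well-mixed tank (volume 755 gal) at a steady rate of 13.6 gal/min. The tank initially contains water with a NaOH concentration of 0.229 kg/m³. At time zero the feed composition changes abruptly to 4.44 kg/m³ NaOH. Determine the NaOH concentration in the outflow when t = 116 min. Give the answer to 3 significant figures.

3.92 kg/m³

Unsteady species balance (constant V, well mixed): V dC/dt = Q(C_in − C).
Rewrite as dC/dt + C/τ = C_in/τ, τ = V/Q = 55.515 min.
Integrating: C(t) = C_in + (C₀ − C_in) e^(−t/τ).
C(116) = 4.44 + (0.229 − 4.44)·e^(−116/55.515) = 4.44 + (-4.2110)·0.12374 = 3.9189 kg/m³.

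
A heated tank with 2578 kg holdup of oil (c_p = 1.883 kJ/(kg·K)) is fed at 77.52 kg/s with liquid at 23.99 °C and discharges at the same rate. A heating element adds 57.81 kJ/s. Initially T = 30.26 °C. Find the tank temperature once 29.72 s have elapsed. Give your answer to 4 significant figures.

Energy balance: M c_p dT/dt = ṁ c_p (T_in − T) + 57.81.
τ = M/ṁ = 33.2559 s; T_ss = T_in + Q̇/(ṁ c_p) = 23.99 + 57.81/(77.52·1.883) = 24.3860 °C.
Solution: T(t) = T_ss + (T₀ − T_ss) e^(−t/τ).
T(29.72) = 24.3860 + (5.87396)·e^(−29.72/33.2559) = 24.3860 + (5.87396)·0.409149 = 26.7894 °C.

26.79 °C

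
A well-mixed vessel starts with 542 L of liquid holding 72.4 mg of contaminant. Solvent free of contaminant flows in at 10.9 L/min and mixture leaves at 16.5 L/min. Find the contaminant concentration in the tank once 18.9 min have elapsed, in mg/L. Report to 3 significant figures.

Let m(t) be the amount of contaminant. Volume: V(t) = V₀ + (Q_in − Q_out) t = 542 − 5.6000 t; V(18.9) = 436.16 L.
Solute balance: dm/dt = 0 − Q_out C = −Q_out m/V(t).
dm/m = −Q_out dt/(V₀ − 5.6000 t); integrating gives ln(m/m₀) = −(Q_out/(Q_in−Q_out)) ln(V/V₀).
m = m₀ (V₀/V)^(Q_out/(Q_in−Q_out)) = 72.4 × (542/436.16)^(-2.9464) = 38.171 mg.
C = m/V = 38.171/436.16 = 0.087516 mg/L.

0.0875 mg/L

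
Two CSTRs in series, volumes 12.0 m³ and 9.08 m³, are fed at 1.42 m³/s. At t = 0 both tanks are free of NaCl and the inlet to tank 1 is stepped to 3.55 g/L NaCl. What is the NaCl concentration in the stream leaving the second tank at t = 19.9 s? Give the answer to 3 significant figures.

2.66 g/L

Time constants: τᵢ = Vᵢ/Q for each well-mixed tank.
τ₁ = 12.0/1.42 = 8.4507 s; τ₂ = 9.08/1.42 = 6.3944 s.
Tank 1: C₁ = C_in(1 − e^(−t/τ₁)). Tank 2 (τ₁ ≠ τ₂): C₂ = C_in[1 − (τ₁ e^(−t/τ₁) − τ₂ e^(−t/τ₂))/(τ₁ − τ₂)].
At t = 19.9: e^(−t/τ₁) = 0.094909, e^(−t/τ₂) = 0.044507.
C₂ = 3.55·[1 − (8.4507·0.094909 − 6.3944·0.044507)/(2.0563)] = 3.55·0.74836 = 2.6567 g/L.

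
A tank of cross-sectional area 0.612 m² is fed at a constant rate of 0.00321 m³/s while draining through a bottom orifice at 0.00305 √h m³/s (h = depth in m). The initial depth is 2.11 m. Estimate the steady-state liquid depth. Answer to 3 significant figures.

Level balance: A dh/dt = 0.00321 − 0.00305 √h. Setting dh/dt = 0:
Q_in = 0.00305 √h_ss ⇒ √h_ss = 0.00321/0.00305 = 1.0525.
h_ss = 1.0525² = 1.1077 m. (Since h₀ = 2.11 m > h_ss, the level will fall toward this value.)

1.11 m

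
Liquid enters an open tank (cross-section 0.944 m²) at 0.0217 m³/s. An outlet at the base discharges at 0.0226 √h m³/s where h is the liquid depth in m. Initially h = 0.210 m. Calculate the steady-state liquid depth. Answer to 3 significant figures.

0.922 m

A dh/dt = Q_in − 0.0226 √h. Steady state requires inflow = outflow:
Q_in = 0.0226 √h_ss ⇒ √h_ss = 0.0217/0.0226 = 0.96018.
h_ss = 0.96018² = 0.92194 m. (Since h₀ = 0.210 m < h_ss, the level will rise toward this value.)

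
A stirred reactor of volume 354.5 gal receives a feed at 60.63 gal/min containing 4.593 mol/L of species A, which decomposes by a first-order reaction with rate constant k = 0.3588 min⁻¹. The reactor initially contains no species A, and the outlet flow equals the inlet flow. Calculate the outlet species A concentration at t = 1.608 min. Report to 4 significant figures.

V dC/dt = Q(C_in − C) − k V C.
dC/dt = (Q/V) C_in − (Q/V + k) C; effective rate a = Q/V + k = 0.171030 + 0.3588 = 0.529830 min⁻¹.
C_ss = Q C_in/(Q + kV) = 1.48263 mol/L; C(t) = C_ss + (C₀ − C_ss) e^(−a t).
C(1.608) = 1.48263 + (-1.48263)·e^(−0.529830·1.608) = 1.48263 + (-1.48263)·0.426575 = 0.850174 mol/L.

0.8502 mol/L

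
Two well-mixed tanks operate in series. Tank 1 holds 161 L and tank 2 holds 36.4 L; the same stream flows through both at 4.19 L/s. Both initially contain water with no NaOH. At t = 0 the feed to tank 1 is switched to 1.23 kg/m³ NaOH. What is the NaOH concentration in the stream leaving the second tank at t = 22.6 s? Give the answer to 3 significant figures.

Time constants: τᵢ = Vᵢ/Q for each well-mixed tank.
τ₁ = 161/4.19 = 38.425 s; τ₂ = 36.4/4.19 = 8.6874 s.
Tank 1: C₁ = C_in(1 − e^(−t/τ₁)). Tank 2 (τ₁ ≠ τ₂): C₂ = C_in[1 − (τ₁ e^(−t/τ₁) − τ₂ e^(−t/τ₂))/(τ₁ − τ₂)].
At t = 22.6: e^(−t/τ₁) = 0.55535, e^(−t/τ₂) = 0.074163.
C₂ = 1.23·[1 − (38.425·0.55535 − 8.6874·0.074163)/(29.737)] = 1.23·0.30408 = 0.37402 kg/m³.

0.374 kg/m³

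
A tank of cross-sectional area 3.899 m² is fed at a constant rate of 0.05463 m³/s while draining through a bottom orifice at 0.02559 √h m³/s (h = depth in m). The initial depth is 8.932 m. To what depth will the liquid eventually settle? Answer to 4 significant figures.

A dh/dt = Q_in − 0.02559 √h. Steady state requires inflow = outflow:
Q_in = 0.02559 √h_ss ⇒ √h_ss = 0.05463/0.02559 = 2.13482.
h_ss = 2.13482² = 4.55745 m. (Since h₀ = 8.932 m > h_ss, the level will fall toward this value.)

4.557 m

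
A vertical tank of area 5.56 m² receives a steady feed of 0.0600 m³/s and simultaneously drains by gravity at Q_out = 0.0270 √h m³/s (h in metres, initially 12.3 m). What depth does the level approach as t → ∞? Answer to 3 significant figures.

Level balance: A dh/dt = 0.0600 − 0.0270 √h. Setting dh/dt = 0:
Q_in = 0.0270 √h_ss ⇒ √h_ss = 0.0600/0.0270 = 2.2222.
h_ss = 2.2222² = 4.9383 m. (Since h₀ = 12.3 m > h_ss, the level will fall toward this value.)

4.94 m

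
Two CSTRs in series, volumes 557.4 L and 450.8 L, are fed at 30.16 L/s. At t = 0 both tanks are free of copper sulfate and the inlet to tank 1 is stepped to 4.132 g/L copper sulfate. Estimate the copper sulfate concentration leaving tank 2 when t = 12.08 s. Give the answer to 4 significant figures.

Time constants: τᵢ = Vᵢ/Q for each well-mixed tank.
τ₁ = 557.4/30.16 = 18.4814 s; τ₂ = 450.8/30.16 = 14.9469 s.
Solving the cascade with C₁(0)=C₂(0)=0 gives C₂(t) = C_in[1 − (τ₁ e^(−t/τ₁) − τ₂ e^(−t/τ₂))/(τ₁ − τ₂)].
At t = 12.08: e^(−t/τ₁) = 0.520155, e^(−t/τ₂) = 0.445663.
C₂ = 4.132·[1 − (18.4814·0.520155 − 14.9469·0.445663)/(3.53448)] = 4.132·0.164829 = 0.681073 g/L.

0.6811 g/L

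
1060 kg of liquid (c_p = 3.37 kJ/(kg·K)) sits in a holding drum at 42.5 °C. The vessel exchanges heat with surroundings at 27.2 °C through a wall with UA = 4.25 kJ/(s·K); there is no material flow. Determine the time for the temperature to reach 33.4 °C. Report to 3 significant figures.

First-law balance (no shaft work): M c_p dT/dt = −UA(T − T_amb).
τ = M c_p/UA = 840.52 s; T_ss = T_amb = 27.200 °C.
T(t) = T_ss + (T₀ − T_ss)e^(−t/τ); set T = 33.4:
t = −τ ln[(T − T_ss)/(T₀ − T_ss)] = −840.52 · ln(0.40523) = 759.24 s.

759 s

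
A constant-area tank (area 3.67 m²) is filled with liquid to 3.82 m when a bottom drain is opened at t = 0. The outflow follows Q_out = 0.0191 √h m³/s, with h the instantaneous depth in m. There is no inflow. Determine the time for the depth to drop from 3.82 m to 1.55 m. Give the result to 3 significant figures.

273 s

Accumulation of liquid (constant cross-section A): A dh/dt = −0.0191 √h.
∫ h^(−1/2) dh = −(0.0191/A) ∫ dt, giving 2√h = 2√h₀ − (0.0191/A) t.
t = 2A(√h₀ − √h)/0.0191 = 2·3.67·(√3.82 − √1.55)/0.0191
  = 7.3400 × (1.9545 − 1.2450) / 0.0191 = 272.65 s.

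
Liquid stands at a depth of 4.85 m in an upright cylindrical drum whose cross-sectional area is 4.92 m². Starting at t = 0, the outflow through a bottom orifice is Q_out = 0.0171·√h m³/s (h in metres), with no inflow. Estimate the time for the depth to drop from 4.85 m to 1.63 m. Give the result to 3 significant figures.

Volume balance on the tank: A dh/dt = −0.0171 √h.
Separate and integrate: 2(√h − √h₀) = −(0.0171/A) t.
t = 2A(√h₀ − √h)/0.0171 = 2·4.92·(√4.85 − √1.63)/0.0171
  = 9.8400 × (2.2023 − 1.2767) / 0.0171 = 532.60 s.

533 s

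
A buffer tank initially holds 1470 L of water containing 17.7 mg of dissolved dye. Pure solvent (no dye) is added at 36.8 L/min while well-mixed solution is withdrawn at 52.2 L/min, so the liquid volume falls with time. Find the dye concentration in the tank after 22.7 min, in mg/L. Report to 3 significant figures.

Total volume: dV/dt = Q_in − Q_out = -15.400 L/min, so V(t) = 1470 − 15.400 t and V(22.7) = 1120.4 L.
Species balance (pure solvent in): dm/dt = −Q_out · m/V(t).
dm/m = −Q_out dt/(V₀ − 15.400 t); integrating gives ln(m/m₀) = −(Q_out/(Q_in−Q_out)) ln(V/V₀).
m = m₀ (V₀/V)^(Q_out/(Q_in−Q_out)) = 17.7 × (1470/1120.4)^(-3.3896) = 7.0504 mg.
C = m/V = 7.0504/1120.4 = 0.0062927 mg/L.

0.00629 mg/L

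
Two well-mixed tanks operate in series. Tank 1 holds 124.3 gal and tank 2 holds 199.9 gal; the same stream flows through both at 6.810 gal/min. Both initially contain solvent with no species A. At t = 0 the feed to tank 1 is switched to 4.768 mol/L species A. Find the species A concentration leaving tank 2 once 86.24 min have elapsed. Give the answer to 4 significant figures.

4.170 mol/L

Species balance on tank i: dCᵢ/dt = (Cᵢ₋₁ − Cᵢ)/τᵢ with τᵢ = Vᵢ/Q.
τ₁ = 124.3/6.810 = 18.2526 min; τ₂ = 199.9/6.810 = 29.3539 min.
Tank 1: C₁ = C_in(1 − e^(−t/τ₁)). Tank 2 (τ₁ ≠ τ₂): C₂ = C_in[1 − (τ₁ e^(−t/τ₁) − τ₂ e^(−t/τ₂))/(τ₁ − τ₂)].
At t = 86.24: e^(−t/τ₁) = 0.00887236, e^(−t/τ₂) = 0.0529747.
C₂ = 4.768·[1 − (18.2526·0.00887236 − 29.3539·0.0529747)/(-11.1013)] = 4.768·0.874513 = 4.16968 mol/L.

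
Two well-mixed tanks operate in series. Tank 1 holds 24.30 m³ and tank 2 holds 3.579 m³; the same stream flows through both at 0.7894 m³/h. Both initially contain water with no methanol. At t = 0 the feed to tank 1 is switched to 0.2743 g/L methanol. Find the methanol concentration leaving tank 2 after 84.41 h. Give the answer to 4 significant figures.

Time constants: τᵢ = Vᵢ/Q for each well-mixed tank.
τ₁ = 24.30/0.7894 = 30.7829 h; τ₂ = 3.579/0.7894 = 4.53382 h.
Solving the cascade with C₁(0)=C₂(0)=0 gives C₂(t) = C_in[1 − (τ₁ e^(−t/τ₁) − τ₂ e^(−t/τ₂))/(τ₁ − τ₂)].
At t = 84.41: e^(−t/τ₁) = 0.0644343, e^(−t/τ₂) = 8.21059e-09.
C₂ = 0.2743·[1 − (30.7829·0.0644343 − 4.53382·8.21059e-09)/(26.2490)] = 0.2743·0.924436 = 0.253573 g/L.

0.2536 g/L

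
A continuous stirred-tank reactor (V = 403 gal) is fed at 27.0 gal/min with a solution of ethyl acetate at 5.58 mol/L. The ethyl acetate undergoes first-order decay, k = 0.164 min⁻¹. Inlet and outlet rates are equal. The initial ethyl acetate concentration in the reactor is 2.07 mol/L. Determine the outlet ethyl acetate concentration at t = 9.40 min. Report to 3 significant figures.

Accumulation = in − out − consumed: V dC/dt = Q C_in − Q C − k V C.
This is linear with rate a = Q/V + k = 0.23100 min⁻¹.
C_ss = Q C_in/(Q + kV) = 1.6184 mol/L; C(t) = C_ss + (C₀ − C_ss) e^(−a t).
C(9.40) = 1.6184 + (0.45160)·e^(−0.23100·9.40) = 1.6184 + (0.45160)·0.11402 = 1.6699 mol/L.

1.67 mol/L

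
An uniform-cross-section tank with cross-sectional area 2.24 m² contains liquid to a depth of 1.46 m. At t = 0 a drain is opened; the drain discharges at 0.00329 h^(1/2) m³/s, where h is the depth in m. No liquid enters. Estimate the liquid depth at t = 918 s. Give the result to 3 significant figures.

0.285 m

A dh/dt = −Q_out = −0.00329 √h.
Separate and integrate: 2(√h − √h₀) = −(0.00329/A) t.
√h = √1.46 − 0.00329·918/(2·2.24) = 1.2083 − 0.67416 = 0.53415.
h = 0.53415² = 0.28531 m.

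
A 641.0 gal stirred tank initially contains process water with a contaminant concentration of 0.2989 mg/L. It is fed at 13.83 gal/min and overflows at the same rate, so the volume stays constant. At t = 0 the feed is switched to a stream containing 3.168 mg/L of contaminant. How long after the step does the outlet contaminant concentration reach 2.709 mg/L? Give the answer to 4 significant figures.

84.94 min

Species balance on the tank: V dC/dt = Q(C_in − C), so τ = V/Q = 46.3485 min.
C(t) = C_in + (C₀ − C_in) e^(−t/τ). Set C = 2.709 and solve for t:
e^(−t/τ) = (C − C_in)/(C₀ − C_in) = (2.709 − 3.168)/(0.2989 − 3.168) = 0.159980
t = −τ ln(…) = 46.3485 × 1.83270 = 84.9431 min.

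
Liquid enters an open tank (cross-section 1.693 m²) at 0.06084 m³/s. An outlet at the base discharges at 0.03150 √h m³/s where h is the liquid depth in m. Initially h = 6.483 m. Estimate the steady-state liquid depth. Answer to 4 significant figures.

3.730 m

Mass balance (ρ constant): A dh/dt = Q_in − 0.03150 √h. At steady state dh/dt = 0:
Q_in = 0.03150 √h_ss ⇒ √h_ss = 0.06084/0.03150 = 1.93143.
h_ss = 1.93143² = 3.73042 m. (Since h₀ = 6.483 m > h_ss, the level will fall toward this value.)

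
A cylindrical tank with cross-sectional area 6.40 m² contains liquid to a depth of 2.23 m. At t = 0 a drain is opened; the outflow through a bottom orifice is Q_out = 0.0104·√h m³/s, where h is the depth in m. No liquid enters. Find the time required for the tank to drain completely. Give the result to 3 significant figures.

1840 s

A dh/dt = −Q_out = −0.0104 √h.
Separate and integrate: 2(√h − √h₀) = −(0.0104/A) t.
Tank is empty when √h = 0: t_empty = 2A√h₀/0.0104.
t_empty = 2·6.40·√2.23/0.0104 = 12.800·1.4933/0.0104 = 1837.9 s.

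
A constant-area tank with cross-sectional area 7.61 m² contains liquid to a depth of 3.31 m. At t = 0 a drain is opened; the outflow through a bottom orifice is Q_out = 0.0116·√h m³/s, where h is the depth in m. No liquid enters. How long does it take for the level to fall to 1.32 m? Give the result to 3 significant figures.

880 s

Accumulation of liquid (constant cross-section A): A dh/dt = −0.0116 √h.
This is separable: 2 d(√h)/dt = −0.0116/A, so √h = √h₀ − (0.0116/(2A)) t.
t = 2A(√h₀ − √h)/0.0116 = 2·7.61·(√3.31 − √1.32)/0.0116
  = 15.220 × (1.8193 − 1.1489) / 0.0116 = 879.65 s.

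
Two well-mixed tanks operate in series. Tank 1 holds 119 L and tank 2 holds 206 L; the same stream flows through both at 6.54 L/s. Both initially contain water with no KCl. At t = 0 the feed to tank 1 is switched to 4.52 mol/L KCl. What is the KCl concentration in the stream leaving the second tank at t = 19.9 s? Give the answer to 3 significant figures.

0.901 mol/L

Each tank obeys Vᵢ dCᵢ/dt = Q(Cᵢ₋₁ − Cᵢ), so τᵢ = Vᵢ/Q.
τ₁ = 119/6.54 = 18.196 s; τ₂ = 206/6.54 = 31.498 s.
Tank 1: C₁ = C_in(1 − e^(−t/τ₁)). Tank 2 (τ₁ ≠ τ₂): C₂ = C_in[1 − (τ₁ e^(−t/τ₁) − τ₂ e^(−t/τ₂))/(τ₁ − τ₂)].
At t = 19.9: e^(−t/τ₁) = 0.33499, e^(−t/τ₂) = 0.53165.
C₂ = 4.52·[1 − (18.196·0.33499 − 31.498·0.53165)/(-13.303)] = 4.52·0.19936 = 0.90111 mol/L.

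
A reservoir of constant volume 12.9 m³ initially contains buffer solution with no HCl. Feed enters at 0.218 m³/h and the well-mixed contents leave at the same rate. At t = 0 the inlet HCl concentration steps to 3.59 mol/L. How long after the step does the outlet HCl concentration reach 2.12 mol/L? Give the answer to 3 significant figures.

52.8 h

Accumulation = in − out for the solute gives V dC/dt = Q(C_in − C), so τ = V/Q = 59.174 h.
C(t) = C_in + (C₀ − C_in) e^(−t/τ). Set C = 2.12 and solve for t:
e^(−t/τ) = (C − C_in)/(C₀ − C_in) = (2.12 − 3.59)/(0 − 3.59) = 0.40947
t = −τ ln(…) = 59.174 × 0.89289 = 52.836 h.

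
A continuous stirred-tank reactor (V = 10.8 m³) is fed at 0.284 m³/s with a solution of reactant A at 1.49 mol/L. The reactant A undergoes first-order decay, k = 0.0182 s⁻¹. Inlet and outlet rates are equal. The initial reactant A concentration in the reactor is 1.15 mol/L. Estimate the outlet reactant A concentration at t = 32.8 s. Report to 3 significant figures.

Species balance: V dC/dt = Q C_in − Q C − k V C.
This is linear with rate a = Q/V + k = 0.044496 s⁻¹.
C_ss = Q C_in/(Q + kV) = 0.88056 mol/L; C(t) = C_ss + (C₀ − C_ss) e^(−a t).
C(32.8) = 0.88056 + (0.26944)·e^(−0.044496·32.8) = 0.88056 + (0.26944)·0.23236 = 0.94316 mol/L.

0.943 mol/L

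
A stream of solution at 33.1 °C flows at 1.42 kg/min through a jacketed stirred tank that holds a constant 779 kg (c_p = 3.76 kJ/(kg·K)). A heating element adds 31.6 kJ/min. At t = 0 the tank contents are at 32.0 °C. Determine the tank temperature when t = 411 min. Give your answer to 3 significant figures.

35.7 °C

M c_p dT/dt = ṁ c_p (T_in − T) + Q̇.
τ = M/ṁ = 548.59 min; T_ss = T_in + Q̇/(ṁ c_p) = 33.1 + 31.6/(1.42·3.76) = 39.018 °C.
T approaches T_ss exponentially: T(t) = T_ss + (T₀ − T_ss) e^(−t/τ).
T(411) = 39.018 + (-7.0185)·e^(−411/548.59) = 39.018 + (-7.0185)·0.47275 = 35.701 °C.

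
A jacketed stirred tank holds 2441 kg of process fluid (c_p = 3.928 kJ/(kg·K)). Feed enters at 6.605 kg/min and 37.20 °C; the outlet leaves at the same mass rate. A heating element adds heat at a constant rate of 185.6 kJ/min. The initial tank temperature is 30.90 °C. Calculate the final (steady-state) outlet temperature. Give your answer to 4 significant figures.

44.35 °C

Energy balance: M c_p dT/dt = ṁ c_p (T_in − T) + 185.6.
At steady state dT/dt = 0 ⇒ T_ss = T_in + Q̇/(ṁ c_p) = 37.20 + 185.6/(6.605·3.928) = 44.3537 °C.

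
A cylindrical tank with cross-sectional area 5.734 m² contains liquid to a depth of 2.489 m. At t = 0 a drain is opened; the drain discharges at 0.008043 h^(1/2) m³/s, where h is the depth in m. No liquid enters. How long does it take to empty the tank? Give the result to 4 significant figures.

A dh/dt = −Q_out = −0.008043 √h.
Separate and integrate: 2(√h − √h₀) = −(0.008043/A) t.
Set h = 0: 2√h₀ = (0.008043/A) t_empty ⇒ t_empty = 2A√h₀/0.008043.
t_empty = 2·5.734·√2.489/0.008043 = 11.4680·1.57766/0.008043 = 2249.48 s.

2249 s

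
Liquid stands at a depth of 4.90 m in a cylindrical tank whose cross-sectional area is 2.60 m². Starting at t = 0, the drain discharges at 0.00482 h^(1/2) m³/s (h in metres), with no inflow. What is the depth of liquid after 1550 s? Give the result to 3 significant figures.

0.604 m

Volume balance on the tank: A dh/dt = −0.00482 √h.
∫ h^(−1/2) dh = −(0.00482/A) ∫ dt, giving 2√h = 2√h₀ − (0.00482/A) t.
√h = √4.90 − 0.00482·1550/(2·2.60) = 2.2136 − 1.4367 = 0.77686.
h = 0.77686² = 0.60352 m.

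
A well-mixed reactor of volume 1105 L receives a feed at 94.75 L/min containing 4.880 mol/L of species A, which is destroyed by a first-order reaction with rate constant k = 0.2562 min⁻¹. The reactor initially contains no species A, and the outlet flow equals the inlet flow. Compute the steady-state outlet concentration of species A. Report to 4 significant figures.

1.224 mol/L

Accumulation = in − out − consumed: V dC/dt = Q C_in − Q C − k V C.
At steady state: 0 = Q C_in − (Q + kV) C_ss, so C_ss = Q C_in/(Q + kV).
C_ss = 94.75·4.880/(94.75 + 0.2562·1105) = 462.380/377.851 = 1.22371 mol/L.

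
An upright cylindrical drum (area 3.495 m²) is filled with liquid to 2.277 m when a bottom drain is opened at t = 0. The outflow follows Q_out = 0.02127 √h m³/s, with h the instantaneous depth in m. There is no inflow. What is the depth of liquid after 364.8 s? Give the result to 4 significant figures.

With no inflow, A dh/dt = −0.02127 √h.
Separate and integrate: 2(√h − √h₀) = −(0.02127/A) t.
√h = √2.277 − 0.02127·364.8/(2·3.495) = 1.50897 − 1.11006 = 0.398917.
h = 0.398917² = 0.159134 m.

0.1591 m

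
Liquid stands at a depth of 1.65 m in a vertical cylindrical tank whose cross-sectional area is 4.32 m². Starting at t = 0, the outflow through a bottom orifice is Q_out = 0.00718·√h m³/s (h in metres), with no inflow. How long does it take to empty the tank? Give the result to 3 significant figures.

Accumulation of liquid (constant cross-section A): A dh/dt = −0.00718 √h.
∫ h^(−1/2) dh = −(0.00718/A) ∫ dt, giving 2√h = 2√h₀ − (0.00718/A) t.
Tank is empty when √h = 0: t_empty = 2A√h₀/0.00718.
t_empty = 2·4.32·√1.65/0.00718 = 8.6400·1.2845/0.00718 = 1545.7 s.

1550 s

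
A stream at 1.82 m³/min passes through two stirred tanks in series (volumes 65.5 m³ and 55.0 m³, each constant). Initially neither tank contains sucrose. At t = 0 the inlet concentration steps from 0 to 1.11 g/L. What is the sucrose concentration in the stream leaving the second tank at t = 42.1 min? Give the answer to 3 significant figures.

0.404 g/L

Time constants: τᵢ = Vᵢ/Q for each well-mixed tank.
τ₁ = 65.5/1.82 = 35.989 min; τ₂ = 55.0/1.82 = 30.220 min.
Solving the cascade with C₁(0)=C₂(0)=0 gives C₂(t) = C_in[1 − (τ₁ e^(−t/τ₁) − τ₂ e^(−t/τ₂))/(τ₁ − τ₂)].
At t = 42.1: e^(−t/τ₁) = 0.31043, e^(−t/τ₂) = 0.24830.
C₂ = 1.11·[1 − (35.989·0.31043 − 30.220·0.24830)/(5.7692)] = 1.11·0.36412 = 0.40418 g/L.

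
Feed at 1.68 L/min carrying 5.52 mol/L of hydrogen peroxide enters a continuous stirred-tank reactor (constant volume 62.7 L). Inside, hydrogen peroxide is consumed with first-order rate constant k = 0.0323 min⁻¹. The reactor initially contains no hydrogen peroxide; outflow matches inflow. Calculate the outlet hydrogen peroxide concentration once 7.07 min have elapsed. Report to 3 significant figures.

0.855 mol/L

Accumulation = in − out − consumed: V dC/dt = Q C_in − Q C − k V C.
dC/dt = (Q/V) C_in − (Q/V + k) C; effective rate a = Q/V + k = 0.026794 + 0.0323 = 0.059094 min⁻¹.
C_ss = Q C_in/(Q + kV) = 2.5029 mol/L; C(t) = C_ss + (C₀ − C_ss) e^(−a t).
C(7.07) = 2.5029 + (-2.5029)·e^(−0.059094·7.07) = 2.5029 + (-2.5029)·0.65850 = 0.85473 mol/L.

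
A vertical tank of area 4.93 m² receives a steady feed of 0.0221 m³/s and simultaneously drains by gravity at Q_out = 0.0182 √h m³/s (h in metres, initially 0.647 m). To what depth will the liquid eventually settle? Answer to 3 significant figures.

1.47 m

Level balance: A dh/dt = 0.0221 − 0.0182 √h. Setting dh/dt = 0:
Q_in = 0.0182 √h_ss ⇒ √h_ss = 0.0221/0.0182 = 1.2143.
h_ss = 1.2143² = 1.4745 m. (Since h₀ = 0.647 m < h_ss, the level will rise toward this value.)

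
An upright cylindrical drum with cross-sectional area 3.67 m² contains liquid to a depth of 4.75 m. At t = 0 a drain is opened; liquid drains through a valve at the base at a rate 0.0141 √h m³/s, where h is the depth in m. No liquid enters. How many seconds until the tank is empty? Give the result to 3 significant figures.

Volume balance on the tank: A dh/dt = −0.0141 √h.
Separate and integrate: 2(√h − √h₀) = −(0.0141/A) t.
Tank is empty when √h = 0: t_empty = 2A√h₀/0.0141.
t_empty = 2·3.67·√4.75/0.0141 = 7.3400·2.1794/0.0141 = 1134.6 s.

1130 s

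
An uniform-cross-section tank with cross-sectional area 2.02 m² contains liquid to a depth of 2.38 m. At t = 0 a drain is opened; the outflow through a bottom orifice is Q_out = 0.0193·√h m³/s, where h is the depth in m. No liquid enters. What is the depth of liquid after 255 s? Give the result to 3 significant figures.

0.105 m

A dh/dt = −Q_out = −0.0193 √h.
∫ h^(−1/2) dh = −(0.0193/A) ∫ dt, giving 2√h = 2√h₀ − (0.0193/A) t.
√h = √2.38 − 0.0193·255/(2·2.02) = 1.5427 − 1.2182 = 0.32453.
h = 0.32453² = 0.10532 m.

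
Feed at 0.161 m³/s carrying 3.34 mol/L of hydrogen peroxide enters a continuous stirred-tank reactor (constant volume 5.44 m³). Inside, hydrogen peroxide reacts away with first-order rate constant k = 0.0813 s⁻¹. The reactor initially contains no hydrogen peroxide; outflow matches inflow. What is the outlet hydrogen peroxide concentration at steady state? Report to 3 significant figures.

Species balance: V dC/dt = Q C_in − Q C − k V C.
Steady state (dC/dt = 0): C_ss = Q C_in/(Q + kV) = C_in/(1 + kV/Q).
C_ss = 0.161·3.34/(0.161 + 0.0813·5.44) = 0.53774/0.60327 = 0.89137 mol/L.

0.891 mol/L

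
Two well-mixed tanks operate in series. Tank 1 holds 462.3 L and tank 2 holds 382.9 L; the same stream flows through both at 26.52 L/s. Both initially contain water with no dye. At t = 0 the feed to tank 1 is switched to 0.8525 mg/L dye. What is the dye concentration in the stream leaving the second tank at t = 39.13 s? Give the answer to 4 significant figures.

Time constants: τᵢ = Vᵢ/Q for each well-mixed tank.
τ₁ = 462.3/26.52 = 17.4321 s; τ₂ = 382.9/26.52 = 14.4382 s.
Solving the cascade with C₁(0)=C₂(0)=0 gives C₂(t) = C_in[1 − (τ₁ e^(−t/τ₁) − τ₂ e^(−t/τ₂))/(τ₁ − τ₂)].
At t = 39.13: e^(−t/τ₁) = 0.105959, e^(−t/τ₂) = 0.0665249.
C₂ = 0.8525·[1 − (17.4321·0.105959 − 14.4382·0.0665249)/(2.99397)] = 0.8525·0.703875 = 0.600053 mg/L.

0.6001 mg/L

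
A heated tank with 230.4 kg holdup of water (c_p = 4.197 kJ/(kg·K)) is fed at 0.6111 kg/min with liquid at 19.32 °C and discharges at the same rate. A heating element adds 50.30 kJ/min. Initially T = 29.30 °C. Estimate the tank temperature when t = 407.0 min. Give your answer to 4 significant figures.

35.66 °C

First-law balance (no shaft work): M c_p dT/dt = ṁ c_p (T_in − T) + 50.30.
Rearrange: dT/dt = (T_ss − T)/τ with τ = M/ṁ = 377.025 min and T_ss = T_in + Q̇/(ṁ c_p) = 38.9318 °C.
Integrating: T(t) = T_ss + (T₀ − T_ss) e^(−t/τ).
T(407.0) = 38.9318 + (-9.63177)·e^(−407.0/377.025) = 38.9318 + (-9.63177)·0.339764 = 35.6592 °C.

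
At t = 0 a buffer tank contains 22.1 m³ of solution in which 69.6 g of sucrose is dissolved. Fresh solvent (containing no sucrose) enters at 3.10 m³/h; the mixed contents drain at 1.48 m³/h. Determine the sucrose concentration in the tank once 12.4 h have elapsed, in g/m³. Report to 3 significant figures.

0.914 g/m³

Total volume: dV/dt = Q_in − Q_out = 1.6200 m³/h, so V(t) = 22.1 + 1.6200 t and V(12.4) = 42.188 m³.
Species balance (pure solvent in): dm/dt = −Q_out · m/V(t).
dm/m = −Q_out dt/(V₀ + 1.6200 t); integrating gives ln(m/m₀) = −(Q_out/(Q_in−Q_out)) ln(V/V₀).
m = m₀ (V₀/V)^(Q_out/(Q_in−Q_out)) = 69.6 × (22.1/42.188)^(0.91358) = 38.555 g.
C = m/V = 38.555/42.188 = 0.91388 g/m³.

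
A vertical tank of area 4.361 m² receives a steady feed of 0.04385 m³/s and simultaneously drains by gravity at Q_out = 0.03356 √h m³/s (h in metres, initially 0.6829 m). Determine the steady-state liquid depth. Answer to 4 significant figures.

A dh/dt = Q_in − 0.03356 √h. Steady state requires inflow = outflow:
Q_in = 0.03356 √h_ss ⇒ √h_ss = 0.04385/0.03356 = 1.30662.
h_ss = 1.30662² = 1.70724 m. (Since h₀ = 0.6829 m < h_ss, the level will rise toward this value.)

1.707 m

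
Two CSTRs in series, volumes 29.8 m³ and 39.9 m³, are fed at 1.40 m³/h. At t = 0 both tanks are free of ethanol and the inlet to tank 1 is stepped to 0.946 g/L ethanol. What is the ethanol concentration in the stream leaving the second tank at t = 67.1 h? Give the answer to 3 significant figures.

0.710 g/L

Each tank obeys Vᵢ dCᵢ/dt = Q(Cᵢ₋₁ − Cᵢ), so τᵢ = Vᵢ/Q.
τ₁ = 29.8/1.40 = 21.286 h; τ₂ = 39.9/1.40 = 28.500 h.
Tank 1: C₁ = C_in(1 − e^(−t/τ₁)). Tank 2 (τ₁ ≠ τ₂): C₂ = C_in[1 − (τ₁ e^(−t/τ₁) − τ₂ e^(−t/τ₂))/(τ₁ − τ₂)].
At t = 67.1: e^(−t/τ₁) = 0.042752, e^(−t/τ₂) = 0.094952.
C₂ = 0.946·[1 − (21.286·0.042752 − 28.500·0.094952)/(-7.2143)] = 0.946·0.75103 = 0.71048 g/L.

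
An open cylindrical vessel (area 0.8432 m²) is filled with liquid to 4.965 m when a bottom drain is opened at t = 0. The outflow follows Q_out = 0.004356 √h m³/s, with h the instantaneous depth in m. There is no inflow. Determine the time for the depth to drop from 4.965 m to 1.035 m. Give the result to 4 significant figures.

With no inflow, A dh/dt = −0.004356 √h.
Separate and integrate: 2(√h − √h₀) = −(0.004356/A) t.
t = 2A(√h₀ − √h)/0.004356 = 2·0.8432·(√4.965 − √1.035)/0.004356
  = 1.68640 × (2.22823 − 1.01735) / 0.004356 = 468.785 s.

468.8 s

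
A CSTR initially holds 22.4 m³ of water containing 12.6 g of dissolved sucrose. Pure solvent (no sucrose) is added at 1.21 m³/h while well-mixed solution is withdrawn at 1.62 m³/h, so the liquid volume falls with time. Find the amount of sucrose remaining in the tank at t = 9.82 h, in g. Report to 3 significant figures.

5.76 g

Total volume: dV/dt = Q_in − Q_out = -0.41000 m³/h, so V(t) = 22.4 − 0.41000 t and V(9.82) = 18.374 m³.
Solute balance: dm/dt = 0 − Q_out C = −Q_out m/V(t).
Separate: dm/m = −Q_out dt/V(t) ⇒ ln(m/m₀) = −(Q_out/(Q_in−Q_out)) ln(V/V₀).
m = m₀ (V₀/V)^(Q_out/(Q_in−Q_out)) = 12.6 × (22.4/18.374)^(-3.9512) = 5.7593 g.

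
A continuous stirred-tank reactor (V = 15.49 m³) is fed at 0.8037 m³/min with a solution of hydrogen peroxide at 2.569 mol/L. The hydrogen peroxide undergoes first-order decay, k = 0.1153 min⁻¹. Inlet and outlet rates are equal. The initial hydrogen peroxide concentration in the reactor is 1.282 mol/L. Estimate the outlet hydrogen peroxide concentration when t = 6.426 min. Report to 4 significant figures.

V dC/dt = Q(C_in − C) − k V C.
dC/dt = (Q/V) C_in − (Q/V + k) C; effective rate a = Q/V + k = 0.0518851 + 0.1153 = 0.167185 min⁻¹.
C_ss = Q C_in/(Q + kV) = 0.797277 mol/L; C(t) = C_ss + (C₀ − C_ss) e^(−a t).
C(6.426) = 0.797277 + (0.484723)·e^(−0.167185·6.426) = 0.797277 + (0.484723)·0.341526 = 0.962822 mol/L.

0.9628 mol/L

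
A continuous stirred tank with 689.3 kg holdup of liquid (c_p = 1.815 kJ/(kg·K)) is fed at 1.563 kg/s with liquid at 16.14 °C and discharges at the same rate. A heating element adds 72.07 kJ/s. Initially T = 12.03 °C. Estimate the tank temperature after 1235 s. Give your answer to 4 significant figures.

39.75 °C

M c_p dT/dt = ṁ c_p (T_in − T) + Q̇.
τ = M/ṁ = 441.011 s; T_ss = T_in + Q̇/(ṁ c_p) = 16.14 + 72.07/(1.563·1.815) = 41.5450 °C.
This is linear first-order; T(t) = T_ss + (T₀ − T_ss) e^(−t/τ).
T(1235) = 41.5450 + (-29.5150)·e^(−1235/441.011) = 41.5450 + (-29.5150)·0.0607867 = 39.7509 °C.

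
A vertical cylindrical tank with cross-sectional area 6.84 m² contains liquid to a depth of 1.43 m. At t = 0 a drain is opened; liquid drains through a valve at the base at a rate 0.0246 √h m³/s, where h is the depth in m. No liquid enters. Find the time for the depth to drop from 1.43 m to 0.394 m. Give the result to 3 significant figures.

316 s

Unsteady balance on liquid volume: A dh/dt = −0.0246 √h.
This is separable: 2 d(√h)/dt = −0.0246/A, so √h = √h₀ − (0.0246/(2A)) t.
t = 2A(√h₀ − √h)/0.0246 = 2·6.84·(√1.43 − √0.394)/0.0246
  = 13.680 × (1.1958 − 0.62769) / 0.0246 = 315.94 s.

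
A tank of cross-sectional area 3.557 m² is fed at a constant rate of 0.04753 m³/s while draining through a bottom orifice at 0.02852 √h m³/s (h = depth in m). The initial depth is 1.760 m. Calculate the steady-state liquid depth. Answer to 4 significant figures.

2.777 m

Level balance: A dh/dt = 0.04753 − 0.02852 √h. Setting dh/dt = 0:
Q_in = 0.02852 √h_ss ⇒ √h_ss = 0.04753/0.02852 = 1.66655.
h_ss = 1.66655² = 2.77739 m. (Since h₀ = 1.760 m < h_ss, the level will rise toward this value.)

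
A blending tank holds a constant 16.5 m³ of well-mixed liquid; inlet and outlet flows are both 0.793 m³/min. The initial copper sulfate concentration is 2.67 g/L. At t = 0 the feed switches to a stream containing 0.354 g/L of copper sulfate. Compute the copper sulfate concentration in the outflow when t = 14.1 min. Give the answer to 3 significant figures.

Accumulation = in − out for the solute gives V dC/dt = Q(C_in − C).
Rewrite as dC/dt + C/τ = C_in/τ, τ = V/Q = 20.807 min.
This is linear first-order; C(t) = C_in + (C₀ − C_in) e^(−t/τ).
C(14.1) = 0.354 + (2.67 − 0.354)·e^(−14.1/20.807) = 0.354 + (2.3160)·0.50781 = 1.5301 g/L.

1.53 g/L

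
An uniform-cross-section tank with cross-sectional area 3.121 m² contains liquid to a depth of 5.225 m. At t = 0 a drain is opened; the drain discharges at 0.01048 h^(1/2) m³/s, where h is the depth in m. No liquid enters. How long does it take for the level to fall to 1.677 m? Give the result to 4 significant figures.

590.2 s

With no inflow, A dh/dt = −0.01048 √h.
This is separable: 2 d(√h)/dt = −0.01048/A, so √h = √h₀ − (0.01048/(2A)) t.
t = 2A(√h₀ − √h)/0.01048 = 2·3.121·(√5.225 − √1.677)/0.01048
  = 6.24200 × (2.28583 − 1.29499) / 0.01048 = 590.152 s.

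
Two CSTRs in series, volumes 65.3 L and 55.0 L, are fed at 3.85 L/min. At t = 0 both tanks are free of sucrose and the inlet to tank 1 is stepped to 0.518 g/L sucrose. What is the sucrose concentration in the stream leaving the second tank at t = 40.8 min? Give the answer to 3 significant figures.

0.381 g/L

Species balance on tank i: dCᵢ/dt = (Cᵢ₋₁ − Cᵢ)/τᵢ with τᵢ = Vᵢ/Q.
τ₁ = 65.3/3.85 = 16.961 min; τ₂ = 55.0/3.85 = 14.286 min.
Tank 1: C₁ = C_in(1 − e^(−t/τ₁)). Tank 2 (τ₁ ≠ τ₂): C₂ = C_in[1 − (τ₁ e^(−t/τ₁) − τ₂ e^(−t/τ₂))/(τ₁ − τ₂)].
At t = 40.8: e^(−t/τ₁) = 0.090219, e^(−t/τ₂) = 0.057498.
C₂ = 0.518·[1 − (16.961·0.090219 − 14.286·0.057498)/(2.6753)] = 0.518·0.73506 = 0.38076 g/L.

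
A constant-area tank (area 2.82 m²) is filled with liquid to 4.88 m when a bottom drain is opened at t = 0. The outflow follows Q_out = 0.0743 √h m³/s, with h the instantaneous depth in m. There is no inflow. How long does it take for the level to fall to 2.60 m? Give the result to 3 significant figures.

45.3 s

A dh/dt = −Q_out = −0.0743 √h.
This is separable: 2 d(√h)/dt = −0.0743/A, so √h = √h₀ − (0.0743/(2A)) t.
t = 2A(√h₀ − √h)/0.0743 = 2·2.82·(√4.88 − √2.60)/0.0743
  = 5.6400 × (2.2091 − 1.6125) / 0.0743 = 45.289 s.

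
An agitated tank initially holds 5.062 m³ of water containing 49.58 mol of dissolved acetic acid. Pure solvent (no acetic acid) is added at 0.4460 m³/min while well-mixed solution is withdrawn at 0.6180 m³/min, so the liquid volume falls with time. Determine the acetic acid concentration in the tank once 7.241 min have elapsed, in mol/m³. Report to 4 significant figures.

4.709 mol/m³

Total volume: dV/dt = Q_in − Q_out = -0.172000 m³/min, so V(t) = 5.062 − 0.172000 t and V(7.241) = 3.81655 m³.
No acetic acid enters, so dm/dt = −Q_out · (m/V).
dm/m = −Q_out dt/(V₀ − 0.172000 t); integrating gives ln(m/m₀) = −(Q_out/(Q_in−Q_out)) ln(V/V₀).
m = m₀ (V₀/V)^(Q_out/(Q_in−Q_out)) = 49.58 × (5.062/3.81655)^(-3.59302) = 17.9729 mol.
C = m/V = 17.9729/3.81655 = 4.70919 mol/m³.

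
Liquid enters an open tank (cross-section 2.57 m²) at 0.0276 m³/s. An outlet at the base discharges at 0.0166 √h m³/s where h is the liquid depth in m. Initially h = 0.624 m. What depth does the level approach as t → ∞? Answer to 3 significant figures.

Mass balance (ρ constant): A dh/dt = Q_in − 0.0166 √h. At steady state dh/dt = 0:
Q_in = 0.0166 √h_ss ⇒ √h_ss = 0.0276/0.0166 = 1.6627.
h_ss = 1.6627² = 2.7644 m. (Since h₀ = 0.624 m < h_ss, the level will rise toward this value.)

2.76 m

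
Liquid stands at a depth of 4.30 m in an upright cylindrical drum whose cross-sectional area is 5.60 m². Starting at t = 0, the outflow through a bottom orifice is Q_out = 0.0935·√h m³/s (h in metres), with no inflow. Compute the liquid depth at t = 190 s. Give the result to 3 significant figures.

0.238 m

Mass balance (ρ constant): A dh/dt = −0.0935 √h.
∫ h^(−1/2) dh = −(0.0935/A) ∫ dt, giving 2√h = 2√h₀ − (0.0935/A) t.
√h = √4.30 − 0.0935·190/(2·5.60) = 2.0736 − 1.5862 = 0.48748.
h = 0.48748² = 0.23764 m.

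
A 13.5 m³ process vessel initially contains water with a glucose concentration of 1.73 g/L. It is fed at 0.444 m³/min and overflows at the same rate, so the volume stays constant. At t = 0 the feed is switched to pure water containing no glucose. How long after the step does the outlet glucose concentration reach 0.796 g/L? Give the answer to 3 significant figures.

Species balance: V dC/dt = Q(C_in − C) ⇒ τ = V/Q = 30.405 min.
C(t) = C_in + (C₀ − C_in) e^(−t/τ). Set C = 0.796 and solve for t:
e^(−t/τ) = (C − C_in)/(C₀ − C_in) = (0.796 − 0)/(1.73 − 0) = 0.46012
t = −τ ln(…) = 30.405 × 0.77628 = 23.603 min.

23.6 min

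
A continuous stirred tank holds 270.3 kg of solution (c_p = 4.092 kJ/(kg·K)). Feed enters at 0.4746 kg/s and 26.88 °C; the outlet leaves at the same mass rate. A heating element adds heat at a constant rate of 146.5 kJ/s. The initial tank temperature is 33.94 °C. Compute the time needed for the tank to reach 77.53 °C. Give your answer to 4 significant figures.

577.9 s

M c_p dT/dt = ṁ c_p (T_in − T) + Q̇.
τ = M/ṁ = 569.532 s; T_ss = T_in + Q̇/(ṁ c_p) = 102.315 °C.
T(t) = T_ss + (T₀ − T_ss) e^(−t/τ). Set T = 77.53:
e^(−t/τ) = (77.53 − 102.315)/(33.94 − 102.315) = 0.362489
t = −569.532 · ln(0.362489) = 577.940 s.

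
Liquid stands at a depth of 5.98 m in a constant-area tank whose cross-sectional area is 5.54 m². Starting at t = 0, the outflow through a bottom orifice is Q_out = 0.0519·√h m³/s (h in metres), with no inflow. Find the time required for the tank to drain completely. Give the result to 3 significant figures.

522 s

Volume balance on the tank: A dh/dt = −0.0519 √h.
Separate and integrate: 2(√h − √h₀) = −(0.0519/A) t.
Tank is empty when √h = 0: t_empty = 2A√h₀/0.0519.
t_empty = 2·5.54·√5.98/0.0519 = 11.080·2.4454/0.0519 = 522.06 s.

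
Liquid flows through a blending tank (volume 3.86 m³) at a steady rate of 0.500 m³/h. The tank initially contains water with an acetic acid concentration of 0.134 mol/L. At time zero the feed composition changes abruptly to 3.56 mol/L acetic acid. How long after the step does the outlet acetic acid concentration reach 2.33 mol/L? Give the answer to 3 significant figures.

Species balance: V dC/dt = Q(C_in − C) ⇒ τ = V/Q = 7.7200 h.
C(t) = C_in + (C₀ − C_in) e^(−t/τ). Set C = 2.33 and solve for t:
e^(−t/τ) = (C − C_in)/(C₀ − C_in) = (2.33 − 3.56)/(0.134 − 3.56) = 0.35902
t = −τ ln(…) = 7.7200 × 1.0244 = 7.9082 h.

7.91 h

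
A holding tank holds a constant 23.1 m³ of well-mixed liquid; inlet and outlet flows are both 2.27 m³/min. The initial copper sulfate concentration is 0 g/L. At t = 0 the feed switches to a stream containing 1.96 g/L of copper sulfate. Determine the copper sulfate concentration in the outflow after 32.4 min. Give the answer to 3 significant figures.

1.88 g/L

Mass balance on the solute (V constant): V dC/dt = Q(C_in − C).
Rewrite as dC/dt + C/τ = C_in/τ, τ = V/Q = 10.176 min.
Integrating: C(t) = C_in + (C₀ − C_in) e^(−t/τ).
C(32.4) = 1.96 + (0 − 1.96)·e^(−32.4/10.176) = 1.96 + (-1.9600)·0.041424 = 1.8788 g/L.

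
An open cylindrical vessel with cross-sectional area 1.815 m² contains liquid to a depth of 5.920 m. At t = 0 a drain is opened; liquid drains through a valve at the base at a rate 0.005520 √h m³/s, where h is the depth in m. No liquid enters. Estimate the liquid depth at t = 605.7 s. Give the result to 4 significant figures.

A dh/dt = −Q_out = −0.005520 √h.
∫ h^(−1/2) dh = −(0.005520/A) ∫ dt, giving 2√h = 2√h₀ − (0.005520/A) t.
√h = √5.920 − 0.005520·605.7/(2·1.815) = 2.43311 − 0.921064 = 1.51204.
h = 1.51204² = 2.28627 m.

2.286 m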